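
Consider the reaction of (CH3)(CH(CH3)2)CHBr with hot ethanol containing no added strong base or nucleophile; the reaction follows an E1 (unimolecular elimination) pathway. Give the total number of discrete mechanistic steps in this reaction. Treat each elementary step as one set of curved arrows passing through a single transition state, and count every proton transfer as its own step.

Step 1: Ionisation: the C–Br σ-bond cleaves heterolytically; both bonding electrons depart with Br⁻, leaving a secondary carbocation at the α-carbon.
Step 2: A 1,2-hydride shift from the adjacent isopropyl carbon moves the positive charge from the secondary centre to an adjacent carbon, generating a more stable tertiary carbocation.
Step 3: A weak base (an ethanol molecule from the solvent) removes a proton from a carbon adjacent to the cationic centre; the electrons of that C–H bond become the new π(C=C) bond, giving the alkene.
Total: 3 elementary steps.

3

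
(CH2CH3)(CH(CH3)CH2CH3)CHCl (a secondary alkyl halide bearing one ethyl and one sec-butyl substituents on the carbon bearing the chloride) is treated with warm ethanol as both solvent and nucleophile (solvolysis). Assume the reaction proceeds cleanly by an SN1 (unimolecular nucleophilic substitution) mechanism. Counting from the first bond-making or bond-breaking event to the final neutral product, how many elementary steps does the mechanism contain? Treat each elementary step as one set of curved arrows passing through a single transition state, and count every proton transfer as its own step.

4

Step 1: Rate-determining heterolysis of the C–Cl bond gives Cl⁻ and a secondary carbocation.
Step 2: Carbocation rearrangement: a 1,2-hydride shift from the adjacent sec-butyl carbon converts the initially-formed secondary cation into the more stable tertiary cation.
Step 3: Nucleophilic capture: the oxygen of CH3CH2OH bonds to the cationic carbon, producing an oxonium-ion intermediate.
Step 4: Proton transfer from the O–H of the oxonium ion to a solvent molecule delivers the neutral ether.
Total: 4 elementary steps.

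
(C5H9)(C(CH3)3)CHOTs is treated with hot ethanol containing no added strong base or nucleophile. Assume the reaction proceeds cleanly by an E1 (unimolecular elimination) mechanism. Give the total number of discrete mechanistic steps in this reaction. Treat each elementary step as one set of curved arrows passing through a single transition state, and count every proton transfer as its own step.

3

Step 1: Unassisted departure of TsO⁻ (taking the C–O bonding pair) generates a secondary carbocation.
Step 2: A 1,2-hydride shift from the adjacent cyclopentyl carbon moves the positive charge from the secondary centre to an adjacent carbon, generating a more stable tertiary carbocation.
Step 3: A weak base (an ethanol molecule from the solvent) removes a proton from a carbon adjacent to the cationic centre; the electrons of that C–H bond become the new π(C=C) bond, giving the alkene.
Total: 3 elementary steps.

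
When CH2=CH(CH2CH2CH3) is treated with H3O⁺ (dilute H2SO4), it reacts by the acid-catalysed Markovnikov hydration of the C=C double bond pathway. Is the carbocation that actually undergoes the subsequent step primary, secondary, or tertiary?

Step 1: Electrophilic addition begins with the π(C=C) electrons forming a bond to the proton of H3O⁺. Following Markovnikov's rule, the resulting cation is secondary. H2O is released.
No single 1,2-shift to an adjacent carbon would give a more-substituted cation, so no rearrangement occurs.

secondary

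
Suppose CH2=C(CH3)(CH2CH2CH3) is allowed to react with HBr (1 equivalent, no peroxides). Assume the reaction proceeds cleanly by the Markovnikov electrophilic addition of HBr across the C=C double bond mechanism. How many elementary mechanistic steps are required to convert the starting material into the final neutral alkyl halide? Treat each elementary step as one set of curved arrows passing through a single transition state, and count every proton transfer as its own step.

2

Step 1: The π electrons of the C=C bond attack a proton of HBr; Markovnikov addition places the new C–H on the less-substituted alkene carbon, so the positive charge ends up on the more-substituted carbon — a tertiary carbocation. The H–Br bond breaks heterolytically, releasing Br⁻.
(No 1,2-shift: no single shift to an adjacent carbon would give a more stable cation.)
Step 2: The Br⁻ anion donates a lone pair to the carbocation, forming the new C–Br σ-bond and giving the neutral alkyl halide.
Total: 2 elementary steps.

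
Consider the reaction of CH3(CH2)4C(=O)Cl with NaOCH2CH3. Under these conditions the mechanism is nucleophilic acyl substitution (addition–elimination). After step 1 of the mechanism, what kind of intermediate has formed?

tetrahedral intermediate

Step 1: CH3CH2O⁻ adds to the carbonyl carbon; the C=O π electrons shift onto oxygen and a tetrahedral alkoxide intermediate forms.
After step 1 the species present is a tetrahedral intermediate.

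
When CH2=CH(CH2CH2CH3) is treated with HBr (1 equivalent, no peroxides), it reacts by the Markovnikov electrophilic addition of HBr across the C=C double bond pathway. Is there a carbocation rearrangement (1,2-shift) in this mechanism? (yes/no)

The first-formed carbocation is secondary.
No single 1,2-shift to an adjacent carbon would produce a more-substituted cation than the one already present, so no rearrangement occurs.

no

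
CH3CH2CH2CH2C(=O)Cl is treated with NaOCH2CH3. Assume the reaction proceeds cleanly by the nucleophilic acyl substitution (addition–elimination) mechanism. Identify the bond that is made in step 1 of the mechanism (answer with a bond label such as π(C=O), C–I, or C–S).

Step 1: Nucleophilic addition of CH3CH2O⁻ to the acyl carbon breaks the π(C=O) bond and yields a tetrahedral, anionic intermediate.
The bond formed in this step is the C–O bond.

C–O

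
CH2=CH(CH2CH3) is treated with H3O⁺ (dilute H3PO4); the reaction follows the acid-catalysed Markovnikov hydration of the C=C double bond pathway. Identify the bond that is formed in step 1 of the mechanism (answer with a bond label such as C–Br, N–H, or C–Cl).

C–H

Step 1: Protonation of the alkene by H3O⁺: the π bond acts as the nucleophile and picks up H⁺, giving the more stable (Markovnikov) secondary carbocation. H2O is released.
The bond formed in this step is the C–H bond.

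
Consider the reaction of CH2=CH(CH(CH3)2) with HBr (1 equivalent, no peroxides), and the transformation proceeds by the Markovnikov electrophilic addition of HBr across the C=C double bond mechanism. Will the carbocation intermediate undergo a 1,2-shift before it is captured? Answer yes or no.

The first-formed carbocation is secondary.
The adjacent isopropyl carbon already bears 2 other carbon substituents and has a hydrogen to migrate; after a 1,2-hydride shift from that carbon the positive charge sits on a tertiary centre.
Tertiary is more stable than secondary, so the shift occurs.

yes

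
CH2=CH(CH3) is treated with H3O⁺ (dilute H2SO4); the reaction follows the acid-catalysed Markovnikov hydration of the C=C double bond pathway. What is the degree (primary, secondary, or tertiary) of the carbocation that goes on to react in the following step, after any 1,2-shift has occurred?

secondary

Step 1: Electrophilic addition begins with the π(C=C) electrons forming a bond to the proton of H3O⁺. Following Markovnikov's rule, the resulting cation is secondary. H2O is released.
No single 1,2-shift to an adjacent carbon would give a more-substituted cation, so no rearrangement occurs.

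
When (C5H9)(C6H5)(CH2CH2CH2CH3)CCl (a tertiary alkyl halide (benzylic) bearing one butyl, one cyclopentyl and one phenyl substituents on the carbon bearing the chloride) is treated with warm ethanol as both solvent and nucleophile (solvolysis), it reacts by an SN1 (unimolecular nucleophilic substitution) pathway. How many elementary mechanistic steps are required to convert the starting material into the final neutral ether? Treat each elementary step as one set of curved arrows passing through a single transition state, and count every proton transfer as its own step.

3

Step 1: Unassisted departure of Cl⁻ (taking the C–Cl bonding pair) generates a tertiary carbocation.
(No 1,2-shift: no single shift to an adjacent carbon would give a more stable cation.)
Step 2: A lone pair on the oxygen of CH3CH2OH attacks the carbocation, forming a new C–O σ-bond and an oxonium ion.
Step 3: Proton transfer from the O–H of the oxonium ion to a solvent molecule delivers the neutral ether.
Total: 3 elementary steps.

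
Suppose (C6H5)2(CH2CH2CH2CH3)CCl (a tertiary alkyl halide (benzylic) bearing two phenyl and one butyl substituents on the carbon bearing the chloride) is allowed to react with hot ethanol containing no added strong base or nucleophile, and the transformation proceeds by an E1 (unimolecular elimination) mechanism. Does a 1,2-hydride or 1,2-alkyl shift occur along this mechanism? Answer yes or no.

The first-formed carbocation is tertiary.
No single 1,2-shift to an adjacent carbon would produce a more-substituted cation than the one already present, so no rearrangement occurs.

no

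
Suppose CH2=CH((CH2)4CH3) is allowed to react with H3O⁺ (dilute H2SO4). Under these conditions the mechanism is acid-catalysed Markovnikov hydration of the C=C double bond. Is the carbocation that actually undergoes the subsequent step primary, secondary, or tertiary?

Step 1: The π electrons of the C=C bond attack a proton of H3O⁺; Markovnikov addition places the new C–H on the less-substituted alkene carbon, so the positive charge ends up on the more-substituted carbon — a secondary carbocation. H2O is released.
No single 1,2-shift to an adjacent carbon would give a more-substituted cation, so no rearrangement occurs.

secondary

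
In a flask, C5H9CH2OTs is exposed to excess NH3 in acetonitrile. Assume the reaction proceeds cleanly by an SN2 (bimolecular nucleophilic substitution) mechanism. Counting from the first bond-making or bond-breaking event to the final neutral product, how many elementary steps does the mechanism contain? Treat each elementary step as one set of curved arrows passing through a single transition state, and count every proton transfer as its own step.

Step 1: A lone pair on the N of NH3 attacks the α-carbon from the back side while the C–O bond breaks; both bonding electrons leave with TsO⁻. The product of this concerted step is an alkylammonium ion.
Step 2: A second equivalent of NH3 removes a proton from the N, giving the neutral product.
Total: 2 elementary steps.

2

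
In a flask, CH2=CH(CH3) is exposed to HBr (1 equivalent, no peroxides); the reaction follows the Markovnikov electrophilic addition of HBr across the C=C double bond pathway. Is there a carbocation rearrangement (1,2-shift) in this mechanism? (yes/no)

no

The first-formed carbocation is secondary.
No single 1,2-shift to an adjacent carbon would produce a more-substituted cation than the one already present, so no rearrangement occurs.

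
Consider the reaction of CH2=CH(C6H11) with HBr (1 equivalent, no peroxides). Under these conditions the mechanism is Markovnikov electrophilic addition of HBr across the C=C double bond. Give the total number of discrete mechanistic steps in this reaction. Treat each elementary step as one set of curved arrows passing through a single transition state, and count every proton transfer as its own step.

Step 1: The π electrons of the C=C bond attack a proton of HBr; Markovnikov addition places the new C–H on the less-substituted alkene carbon, so the positive charge ends up on the more-substituted carbon — a secondary carbocation. The H–Br bond breaks heterolytically, releasing Br⁻.
Step 2: Carbocation rearrangement: a 1,2-hydride shift from the adjacent cyclohexyl carbon converts the initially-formed secondary cation into the more stable tertiary cation.
Step 3: Nucleophilic attack by Br⁻ on the carbocation completes the addition, giving R–Br.
Total: 3 elementary steps.

3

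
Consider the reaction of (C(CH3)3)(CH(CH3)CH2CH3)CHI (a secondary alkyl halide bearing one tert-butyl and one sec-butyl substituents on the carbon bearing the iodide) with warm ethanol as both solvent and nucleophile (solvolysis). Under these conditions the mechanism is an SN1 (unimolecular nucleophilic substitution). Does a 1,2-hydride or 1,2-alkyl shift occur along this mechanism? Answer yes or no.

The first-formed carbocation is secondary.
The adjacent sec-butyl carbon already bears 2 other carbon substituents and has a hydrogen to migrate; after a 1,2-hydride shift from that carbon the positive charge sits on a tertiary centre.
Tertiary is more stable than secondary, so the shift occurs.

yes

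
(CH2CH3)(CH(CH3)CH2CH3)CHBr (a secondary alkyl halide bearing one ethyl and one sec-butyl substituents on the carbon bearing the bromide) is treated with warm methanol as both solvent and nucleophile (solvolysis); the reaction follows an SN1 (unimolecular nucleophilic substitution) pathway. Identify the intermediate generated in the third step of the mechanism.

oxonium ion

Step 1: Rate-determining heterolysis of the C–Br bond gives Br⁻ and a secondary carbocation.
Step 2: Carbocation rearrangement: a 1,2-hydride shift from the adjacent sec-butyl carbon converts the initially-formed secondary cation into the more stable tertiary cation.
Step 3: Nucleophilic capture: the oxygen of CH3OH bonds to the cationic carbon, producing an oxonium-ion intermediate.
After step 3 the species present is an oxonium ion.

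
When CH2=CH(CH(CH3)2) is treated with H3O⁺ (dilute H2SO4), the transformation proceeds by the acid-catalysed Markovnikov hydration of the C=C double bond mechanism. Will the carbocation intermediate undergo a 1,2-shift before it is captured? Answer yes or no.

yes

The first-formed carbocation is secondary.
The adjacent isopropyl carbon already bears 2 other carbon substituents and has a hydrogen to migrate; after a 1,2-hydride shift from that carbon the positive charge sits on a tertiary centre.
Tertiary is more stable than secondary, so the shift occurs.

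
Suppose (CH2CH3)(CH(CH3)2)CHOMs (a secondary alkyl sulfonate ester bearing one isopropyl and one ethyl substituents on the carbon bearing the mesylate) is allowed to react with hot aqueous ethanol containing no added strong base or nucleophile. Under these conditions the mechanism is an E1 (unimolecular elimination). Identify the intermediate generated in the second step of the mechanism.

Step 1: Unassisted departure of MsO⁻ (taking the C–O bonding pair) generates a secondary carbocation.
Step 2: A 1,2-hydride shift from the adjacent isopropyl carbon moves the positive charge from the secondary centre to an adjacent carbon, generating a more stable tertiary carbocation.
After step 2 the species present is a tertiary carbocation.

tertiary carbocation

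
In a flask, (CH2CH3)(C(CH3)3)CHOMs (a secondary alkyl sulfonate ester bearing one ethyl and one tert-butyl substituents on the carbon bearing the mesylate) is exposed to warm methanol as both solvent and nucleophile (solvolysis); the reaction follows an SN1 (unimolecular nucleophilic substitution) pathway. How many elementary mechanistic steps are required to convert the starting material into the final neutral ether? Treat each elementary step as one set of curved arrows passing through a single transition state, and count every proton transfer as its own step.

Step 1: Unassisted departure of MsO⁻ (taking the C–O bonding pair) generates a secondary carbocation.
Step 2: A 1,2-methyl shift from the adjacent tert-butyl carbon moves the positive charge from the secondary centre to an adjacent carbon, generating a more stable tertiary carbocation.
Step 3: Nucleophilic capture: the oxygen of CH3OH bonds to the cationic carbon, producing an oxonium-ion intermediate.
Step 4: A second solvent molecule removes the proton on oxygen, giving the neutral ether product.
Total: 4 elementary steps.

4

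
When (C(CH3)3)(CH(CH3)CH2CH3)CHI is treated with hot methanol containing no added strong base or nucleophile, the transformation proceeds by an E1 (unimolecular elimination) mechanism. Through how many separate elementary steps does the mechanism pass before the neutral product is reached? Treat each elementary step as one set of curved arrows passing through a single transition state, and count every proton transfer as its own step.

Step 1: Ionisation: the C–I σ-bond cleaves heterolytically; both bonding electrons depart with I⁻, leaving a secondary carbocation at the α-carbon.
Step 2: Carbocation rearrangement: a 1,2-hydride shift from the adjacent sec-butyl carbon converts the initially-formed secondary cation into the more stable tertiary cation.
Step 3: A methanol molecule (solvent) deprotonates a β-carbon; as the C–H bond breaks, those electrons form the new alkene π bond.
Total: 3 elementary steps.

3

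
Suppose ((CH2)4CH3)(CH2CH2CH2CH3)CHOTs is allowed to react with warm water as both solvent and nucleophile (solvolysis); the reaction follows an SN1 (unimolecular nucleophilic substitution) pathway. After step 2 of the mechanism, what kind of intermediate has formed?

Step 1: Rate-determining heterolysis of the C–O bond gives TsO⁻ and a secondary carbocation.
Step 2: A lone pair on the oxygen of H2O attacks the carbocation, forming a new C–O σ-bond and an oxonium ion.
After step 2 the species present is an oxonium ion.

oxonium ion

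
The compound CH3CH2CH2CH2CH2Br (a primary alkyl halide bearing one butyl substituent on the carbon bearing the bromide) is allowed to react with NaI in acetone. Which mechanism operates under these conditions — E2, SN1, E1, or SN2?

Conditions: a primary substrate with a strong nucleophile in the polar aprotic solvent acetone.
These conditions are the textbook signature of the SN2 pathway.
An unhindered substrate with a strong nucleophile in a polar aprotic solvent favours one-step backside displacement.

SN2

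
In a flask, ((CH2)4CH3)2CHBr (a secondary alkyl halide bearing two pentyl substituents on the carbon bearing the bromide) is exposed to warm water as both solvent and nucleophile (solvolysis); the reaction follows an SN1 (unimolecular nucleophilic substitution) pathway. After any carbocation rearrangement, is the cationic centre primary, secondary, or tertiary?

Step 1: Unassisted departure of Br⁻ (taking the C–Br bonding pair) generates a secondary carbocation.
No single 1,2-shift to an adjacent carbon would give a more-substituted cation, so no rearrangement occurs.

secondary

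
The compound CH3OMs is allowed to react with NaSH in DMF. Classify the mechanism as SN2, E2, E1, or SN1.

Conditions: a methyl substrate with a strong nucleophile in the polar aprotic solvent DMF.
These conditions are the textbook signature of the SN2 pathway.
An unhindered substrate with a strong nucleophile in a polar aprotic solvent favours one-step backside displacement.

SN2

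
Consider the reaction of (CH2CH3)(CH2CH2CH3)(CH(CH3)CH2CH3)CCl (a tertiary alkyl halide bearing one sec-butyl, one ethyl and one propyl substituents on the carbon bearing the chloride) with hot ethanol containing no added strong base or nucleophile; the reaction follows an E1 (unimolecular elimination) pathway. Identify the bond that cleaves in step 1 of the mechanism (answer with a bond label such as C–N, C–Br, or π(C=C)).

Step 1: The C–Cl bond breaks with both electrons going to the chloride; Cl⁻ leaves and a tertiary carbocation remains.
The bond broken in this step is the C–Cl bond.

C–Cl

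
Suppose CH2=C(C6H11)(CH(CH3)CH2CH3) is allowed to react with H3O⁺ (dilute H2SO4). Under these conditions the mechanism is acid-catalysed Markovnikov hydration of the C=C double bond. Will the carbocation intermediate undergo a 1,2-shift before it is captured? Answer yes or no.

no

The first-formed carbocation is tertiary.
No single 1,2-shift to an adjacent carbon would produce a more-substituted cation than the one already present, so no rearrangement occurs.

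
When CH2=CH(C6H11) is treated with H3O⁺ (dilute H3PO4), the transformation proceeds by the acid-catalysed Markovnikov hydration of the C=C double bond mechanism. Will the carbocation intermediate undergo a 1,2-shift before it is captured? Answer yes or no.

yes

The first-formed carbocation is secondary.
The adjacent cyclohexyl carbon already bears 2 other carbon substituents and has a hydrogen to migrate; after a 1,2-hydride shift from that carbon the positive charge sits on a tertiary centre.
Tertiary is more stable than secondary, so the shift occurs.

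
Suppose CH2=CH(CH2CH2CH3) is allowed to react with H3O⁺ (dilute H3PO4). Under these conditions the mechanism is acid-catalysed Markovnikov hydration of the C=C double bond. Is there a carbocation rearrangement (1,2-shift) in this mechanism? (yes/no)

The first-formed carbocation is secondary.
No single 1,2-shift to an adjacent carbon would produce a more-substituted cation than the one already present, so no rearrangement occurs.

no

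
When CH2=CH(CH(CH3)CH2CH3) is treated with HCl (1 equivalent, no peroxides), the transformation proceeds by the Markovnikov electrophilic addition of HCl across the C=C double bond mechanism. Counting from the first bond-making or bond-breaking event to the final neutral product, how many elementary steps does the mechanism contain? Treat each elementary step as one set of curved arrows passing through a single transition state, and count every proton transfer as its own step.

Step 1: The π electrons of the C=C bond attack a proton of HCl; Markovnikov addition places the new C–H on the less-substituted alkene carbon, so the positive charge ends up on the more-substituted carbon — a secondary carbocation. The H–Cl bond breaks heterolytically, releasing Cl⁻.
Step 2: A hydride (H with its bonding pair) migrates from the adjacent sec-butyl carbon to the cationic centre — a 1,2-hydride shift — upgrading the secondary cation to a tertiary one.
Step 3: The Cl⁻ anion donates a lone pair to the carbocation, forming the new C–Cl σ-bond and giving the neutral alkyl halide.
Total: 3 elementary steps.

3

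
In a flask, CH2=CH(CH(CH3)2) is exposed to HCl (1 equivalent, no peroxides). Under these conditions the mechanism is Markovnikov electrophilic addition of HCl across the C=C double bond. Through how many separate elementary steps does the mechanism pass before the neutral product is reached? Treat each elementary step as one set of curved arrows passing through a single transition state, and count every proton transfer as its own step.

Step 1: Protonation of the alkene by HCl: the π bond acts as the nucleophile and picks up H⁺, giving the more stable (Markovnikov) secondary carbocation. The H–Cl bond breaks heterolytically, releasing Cl⁻.
Step 2: Carbocation rearrangement: a 1,2-hydride shift from the adjacent isopropyl carbon converts the initially-formed secondary cation into the more stable tertiary cation.
Step 3: The Cl⁻ anion donates a lone pair to the carbocation, forming the new C–Cl σ-bond and giving the neutral alkyl halide.
Total: 3 elementary steps.

3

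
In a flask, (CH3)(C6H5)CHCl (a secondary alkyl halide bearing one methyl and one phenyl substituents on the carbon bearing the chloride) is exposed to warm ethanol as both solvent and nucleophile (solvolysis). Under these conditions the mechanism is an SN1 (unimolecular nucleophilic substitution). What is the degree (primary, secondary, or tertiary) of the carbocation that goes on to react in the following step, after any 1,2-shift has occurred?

Step 1: Rate-determining heterolysis of the C–Cl bond gives Cl⁻ and a secondary carbocation.
No single 1,2-shift to an adjacent carbon would give a more-substituted cation, so no rearrangement occurs.

secondary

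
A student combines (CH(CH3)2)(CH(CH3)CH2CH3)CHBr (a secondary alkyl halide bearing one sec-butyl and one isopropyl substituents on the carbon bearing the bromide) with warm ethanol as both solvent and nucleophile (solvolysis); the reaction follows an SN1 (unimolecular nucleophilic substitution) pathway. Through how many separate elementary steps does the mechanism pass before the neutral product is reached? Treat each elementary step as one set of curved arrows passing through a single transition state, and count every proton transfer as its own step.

4

Step 1: Ionisation: the C–Br σ-bond cleaves heterolytically; both bonding electrons depart with Br⁻, leaving a secondary carbocation at the α-carbon.
Step 2: A 1,2-hydride shift from the adjacent sec-butyl carbon moves the positive charge from the secondary centre to an adjacent carbon, generating a more stable tertiary carbocation.
Step 3: Nucleophilic capture: the oxygen of CH3CH2OH bonds to the cationic carbon, producing an oxonium-ion intermediate.
Step 4: Proton transfer from the O–H of the oxonium ion to a solvent molecule delivers the neutral ether.
Total: 4 elementary steps.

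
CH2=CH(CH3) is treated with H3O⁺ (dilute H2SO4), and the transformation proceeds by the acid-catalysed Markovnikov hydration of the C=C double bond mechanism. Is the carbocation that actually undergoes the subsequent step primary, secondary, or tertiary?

secondary

Step 1: The π electrons of the C=C bond attack a proton of H3O⁺; Markovnikov addition places the new C–H on the less-substituted alkene carbon, so the positive charge ends up on the more-substituted carbon — a secondary carbocation. H2O is released.
No single 1,2-shift to an adjacent carbon would give a more-substituted cation, so no rearrangement occurs.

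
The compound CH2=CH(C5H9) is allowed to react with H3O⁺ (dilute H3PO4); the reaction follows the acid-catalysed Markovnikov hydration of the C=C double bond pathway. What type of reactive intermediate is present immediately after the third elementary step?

Step 1: The π electrons of the C=C bond attack a proton of H3O⁺; Markovnikov addition places the new C–H on the less-substituted alkene carbon, so the positive charge ends up on the more-substituted carbon — a secondary carbocation. H2O is released.
Step 2: Carbocation rearrangement: a 1,2-hydride shift from the adjacent cyclopentyl carbon converts the initially-formed secondary cation into the more stable tertiary cation.
Step 3: Nucleophilic capture of the cation by H2O produces the protonated alcohol (an oxonium ion).
After step 3 the species present is an oxonium ion.

oxonium ion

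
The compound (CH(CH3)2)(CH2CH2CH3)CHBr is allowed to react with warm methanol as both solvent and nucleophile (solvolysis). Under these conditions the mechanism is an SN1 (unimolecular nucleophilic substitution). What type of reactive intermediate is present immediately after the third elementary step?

Step 1: Unassisted departure of Br⁻ (taking the C–Br bonding pair) generates a secondary carbocation.
Step 2: A hydride (H with its bonding pair) migrates from the adjacent isopropyl carbon to the cationic centre — a 1,2-hydride shift — upgrading the secondary cation to a tertiary one.
Step 3: Nucleophilic capture: the oxygen of CH3OH bonds to the cationic carbon, producing an oxonium-ion intermediate.
After step 3 the species present is an oxonium ion.

oxonium ion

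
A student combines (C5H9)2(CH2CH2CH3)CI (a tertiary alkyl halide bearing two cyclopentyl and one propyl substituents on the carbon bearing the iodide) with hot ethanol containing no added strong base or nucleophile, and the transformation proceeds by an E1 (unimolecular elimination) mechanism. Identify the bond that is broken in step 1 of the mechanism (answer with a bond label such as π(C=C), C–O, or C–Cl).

Step 1: The C–I bond breaks with both electrons going to the iodide; I⁻ leaves and a tertiary carbocation remains.
The bond broken in this step is the C–I bond.

C–I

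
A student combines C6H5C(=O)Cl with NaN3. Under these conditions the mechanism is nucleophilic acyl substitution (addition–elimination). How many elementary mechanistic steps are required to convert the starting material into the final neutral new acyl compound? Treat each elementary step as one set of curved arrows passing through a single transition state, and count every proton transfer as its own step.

2

Step 1: N3⁻ adds to the carbonyl carbon; the C=O π electrons shift onto oxygen and a tetrahedral alkoxide intermediate forms.
Step 2: Collapse of the tetrahedral intermediate: the alkoxide oxygen pushes its lone pair back to re-form C=O while Cl⁻ leaves.
Total: 2 elementary steps.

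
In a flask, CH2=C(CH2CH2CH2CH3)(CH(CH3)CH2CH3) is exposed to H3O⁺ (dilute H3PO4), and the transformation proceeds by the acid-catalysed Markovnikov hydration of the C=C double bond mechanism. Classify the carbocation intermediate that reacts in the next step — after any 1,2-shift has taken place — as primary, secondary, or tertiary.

tertiary

Step 1: The π electrons of the C=C bond attack a proton of H3O⁺; Markovnikov addition places the new C–H on the less-substituted alkene carbon, so the positive charge ends up on the more-substituted carbon — a tertiary carbocation. H2O is released.
No single 1,2-shift to an adjacent carbon would give a more-substituted cation, so no rearrangement occurs.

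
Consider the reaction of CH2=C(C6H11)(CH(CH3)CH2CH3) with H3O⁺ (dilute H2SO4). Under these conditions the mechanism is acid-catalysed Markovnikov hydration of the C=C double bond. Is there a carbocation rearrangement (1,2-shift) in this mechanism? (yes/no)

no

The first-formed carbocation is tertiary.
No single 1,2-shift to an adjacent carbon would produce a more-substituted cation than the one already present, so no rearrangement occurs.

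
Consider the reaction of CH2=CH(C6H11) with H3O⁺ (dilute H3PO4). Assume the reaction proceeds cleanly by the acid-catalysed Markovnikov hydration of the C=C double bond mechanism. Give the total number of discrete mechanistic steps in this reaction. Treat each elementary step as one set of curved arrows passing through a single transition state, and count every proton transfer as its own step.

4

Step 1: Protonation of the alkene by H3O⁺: the π bond acts as the nucleophile and picks up H⁺, giving the more stable (Markovnikov) secondary carbocation. H2O is released.
Step 2: Carbocation rearrangement: a 1,2-hydride shift from the adjacent cyclohexyl carbon converts the initially-formed secondary cation into the more stable tertiary cation.
Step 3: A lone pair on the oxygen of H2O attacks the carbocation, forming a C–O bond and an oxonium ion (a protonated alcohol).
Step 4: Deprotonation of the oxonium ion by a water molecule delivers the neutral alcohol and regenerates the acid catalyst.
Total: 4 elementary steps.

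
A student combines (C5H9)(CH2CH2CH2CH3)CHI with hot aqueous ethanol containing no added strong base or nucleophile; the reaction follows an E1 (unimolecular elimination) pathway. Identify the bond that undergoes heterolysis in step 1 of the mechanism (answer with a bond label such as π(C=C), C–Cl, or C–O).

Step 1: Ionisation: the C–I σ-bond cleaves heterolytically; both bonding electrons depart with I⁻, leaving a secondary carbocation at the α-carbon.
The bond broken in this step is the C–I bond.

C–I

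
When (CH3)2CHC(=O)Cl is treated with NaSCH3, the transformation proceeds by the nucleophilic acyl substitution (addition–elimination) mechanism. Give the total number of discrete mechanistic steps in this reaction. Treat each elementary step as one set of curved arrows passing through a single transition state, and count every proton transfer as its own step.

Step 1: Nucleophilic addition of CH3S⁻ to the acyl carbon breaks the π(C=O) bond and yields a tetrahedral, anionic intermediate.
Step 2: Collapse of the tetrahedral intermediate: the alkoxide oxygen pushes its lone pair back to re-form C=O while Cl⁻ leaves.
Total: 2 elementary steps.

2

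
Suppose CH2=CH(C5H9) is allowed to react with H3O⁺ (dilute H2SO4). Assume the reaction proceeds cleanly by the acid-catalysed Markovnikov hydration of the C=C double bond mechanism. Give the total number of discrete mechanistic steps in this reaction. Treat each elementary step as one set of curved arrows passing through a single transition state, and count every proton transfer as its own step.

Step 1: Protonation of the alkene by H3O⁺: the π bond acts as the nucleophile and picks up H⁺, giving the more stable (Markovnikov) secondary carbocation. H2O is released.
Step 2: A 1,2-hydride shift from the adjacent cyclopentyl carbon moves the positive charge from the secondary centre to an adjacent carbon, generating a more stable tertiary carbocation.
Step 3: Water acts as the nucleophile: an oxygen lone pair bonds to the cationic carbon, giving an oxonium-ion intermediate.
Step 4: H2O removes a proton from the oxonium oxygen, regenerating H3O⁺ and giving the neutral alcohol.
Total: 4 elementary steps.

4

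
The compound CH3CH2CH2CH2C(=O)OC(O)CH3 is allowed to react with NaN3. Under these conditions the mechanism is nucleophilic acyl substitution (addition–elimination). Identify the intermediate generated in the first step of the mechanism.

Step 1: N3⁻ adds to the carbonyl carbon; the C=O π electrons shift onto oxygen and a tetrahedral alkoxide intermediate forms.
After step 1 the species present is a tetrahedral intermediate.

tetrahedral intermediate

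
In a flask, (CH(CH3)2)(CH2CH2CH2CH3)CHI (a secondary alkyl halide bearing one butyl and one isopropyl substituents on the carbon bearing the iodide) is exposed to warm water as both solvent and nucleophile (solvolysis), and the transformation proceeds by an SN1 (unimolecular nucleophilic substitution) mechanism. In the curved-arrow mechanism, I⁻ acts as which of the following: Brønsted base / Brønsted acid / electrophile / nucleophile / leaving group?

leaving group

Step 1: The C–I bond breaks with both electrons going to the iodide; I⁻ leaves and a secondary carbocation remains.
I⁻ departs with both electrons of the breaking σ-bond — that is the definition of a leaving group.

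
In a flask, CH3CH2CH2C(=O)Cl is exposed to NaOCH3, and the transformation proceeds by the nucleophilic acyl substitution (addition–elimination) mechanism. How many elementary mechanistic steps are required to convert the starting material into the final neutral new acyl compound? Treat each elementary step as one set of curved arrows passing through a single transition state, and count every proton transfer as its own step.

2

Step 1: CH3O⁻ adds to the carbonyl carbon; the C=O π electrons shift onto oxygen and a tetrahedral alkoxide intermediate forms.
Step 2: Collapse of the tetrahedral intermediate: the alkoxide oxygen pushes its lone pair back to re-form C=O while Cl⁻ leaves.
Total: 2 elementary steps.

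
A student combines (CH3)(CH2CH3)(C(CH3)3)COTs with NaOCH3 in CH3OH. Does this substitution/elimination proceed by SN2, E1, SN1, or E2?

E2

Conditions: a strong base with a tertiary substrate bearing a β-hydrogen.
These conditions are the textbook signature of the E2 pathway.
A strong (often hindered) base removes a β-H in concert with loss of the leaving group — bimolecular elimination.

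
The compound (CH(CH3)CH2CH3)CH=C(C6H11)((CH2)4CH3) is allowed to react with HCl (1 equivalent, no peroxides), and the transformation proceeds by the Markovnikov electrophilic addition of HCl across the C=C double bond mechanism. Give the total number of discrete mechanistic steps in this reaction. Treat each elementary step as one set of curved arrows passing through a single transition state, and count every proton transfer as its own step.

Step 1: Protonation of the alkene by HCl: the π bond acts as the nucleophile and picks up H⁺, giving the more stable (Markovnikov) tertiary carbocation. The H–Cl bond breaks heterolytically, releasing Cl⁻.
(No 1,2-shift: no single shift to an adjacent carbon would give a more stable cation.)
Step 2: Nucleophilic attack by Cl⁻ on the carbocation completes the addition, giving R–Cl.
Total: 2 elementary steps.

2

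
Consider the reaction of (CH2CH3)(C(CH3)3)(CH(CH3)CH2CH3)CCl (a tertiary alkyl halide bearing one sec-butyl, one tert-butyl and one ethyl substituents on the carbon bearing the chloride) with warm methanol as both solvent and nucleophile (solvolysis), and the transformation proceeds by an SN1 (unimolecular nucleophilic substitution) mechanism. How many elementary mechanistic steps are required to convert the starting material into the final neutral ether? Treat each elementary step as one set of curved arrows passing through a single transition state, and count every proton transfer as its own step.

3

Step 1: Ionisation: the C–Cl σ-bond cleaves heterolytically; both bonding electrons depart with Cl⁻, leaving a tertiary carbocation at the α-carbon.
(No 1,2-shift: no single shift to an adjacent carbon would give a more stable cation.)
Step 2: CH3OH donates an oxygen lone pair into the empty p orbital of the cation, giving a protonated ether (an oxonium ion).
Step 3: A second solvent molecule removes the proton on oxygen, giving the neutral ether product.
Total: 3 elementary steps.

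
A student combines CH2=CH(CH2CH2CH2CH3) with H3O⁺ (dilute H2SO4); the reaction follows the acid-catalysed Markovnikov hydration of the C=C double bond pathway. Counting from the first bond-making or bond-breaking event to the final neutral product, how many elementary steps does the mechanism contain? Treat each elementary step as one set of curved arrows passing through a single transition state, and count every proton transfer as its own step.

3

Step 1: Electrophilic addition begins with the π(C=C) electrons forming a bond to the proton of H3O⁺. Following Markovnikov's rule, the resulting cation is secondary. H2O is released.
(No 1,2-shift: no single shift to an adjacent carbon would give a more stable cation.)
Step 2: A lone pair on the oxygen of H2O attacks the carbocation, forming a C–O bond and an oxonium ion (a protonated alcohol).
Step 3: Proton transfer from the O–H of the oxonium ion to H2O completes the catalytic cycle and yields the alcohol.
Total: 3 elementary steps.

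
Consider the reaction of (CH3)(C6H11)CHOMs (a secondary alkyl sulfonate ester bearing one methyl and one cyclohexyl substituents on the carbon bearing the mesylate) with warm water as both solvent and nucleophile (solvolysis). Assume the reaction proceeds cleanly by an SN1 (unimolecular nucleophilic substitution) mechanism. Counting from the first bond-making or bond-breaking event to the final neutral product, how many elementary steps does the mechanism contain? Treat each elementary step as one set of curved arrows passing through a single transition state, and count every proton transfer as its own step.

4

Step 1: Unassisted departure of MsO⁻ (taking the C–O bonding pair) generates a secondary carbocation.
Step 2: Carbocation rearrangement: a 1,2-hydride shift from the adjacent cyclohexyl carbon converts the initially-formed secondary cation into the more stable tertiary cation.
Step 3: H2O donates an oxygen lone pair into the empty p orbital of the cation, giving a protonated alcohol (an oxonium ion).
Step 4: A second solvent molecule removes the proton on oxygen, giving the neutral alcohol product.
Total: 4 elementary steps.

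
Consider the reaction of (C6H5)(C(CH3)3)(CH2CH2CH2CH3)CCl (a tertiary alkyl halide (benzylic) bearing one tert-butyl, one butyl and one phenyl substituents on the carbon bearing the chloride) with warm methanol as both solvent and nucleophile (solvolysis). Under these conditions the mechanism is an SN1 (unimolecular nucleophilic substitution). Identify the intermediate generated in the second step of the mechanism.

Step 1: The C–Cl bond breaks with both electrons going to the chloride; Cl⁻ leaves and a tertiary carbocation remains.
Step 2: A lone pair on the oxygen of CH3OH attacks the carbocation, forming a new C–O σ-bond and an oxonium ion.
After step 2 the species present is an oxonium ion.

oxonium ion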